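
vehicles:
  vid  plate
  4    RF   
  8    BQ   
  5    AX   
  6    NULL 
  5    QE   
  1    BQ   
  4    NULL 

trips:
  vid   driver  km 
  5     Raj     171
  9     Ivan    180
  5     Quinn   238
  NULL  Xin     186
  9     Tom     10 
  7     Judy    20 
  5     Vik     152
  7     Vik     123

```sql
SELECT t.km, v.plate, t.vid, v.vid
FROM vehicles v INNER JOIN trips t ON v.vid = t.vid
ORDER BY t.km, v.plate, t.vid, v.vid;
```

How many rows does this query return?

INNER JOIN keeps only pairs where the ON condition holds.
Matching on v.vid = t.vid. A NULL in a compared column never satisfies the condition.
Matched pairs: 6.
Total: 6 rows.

6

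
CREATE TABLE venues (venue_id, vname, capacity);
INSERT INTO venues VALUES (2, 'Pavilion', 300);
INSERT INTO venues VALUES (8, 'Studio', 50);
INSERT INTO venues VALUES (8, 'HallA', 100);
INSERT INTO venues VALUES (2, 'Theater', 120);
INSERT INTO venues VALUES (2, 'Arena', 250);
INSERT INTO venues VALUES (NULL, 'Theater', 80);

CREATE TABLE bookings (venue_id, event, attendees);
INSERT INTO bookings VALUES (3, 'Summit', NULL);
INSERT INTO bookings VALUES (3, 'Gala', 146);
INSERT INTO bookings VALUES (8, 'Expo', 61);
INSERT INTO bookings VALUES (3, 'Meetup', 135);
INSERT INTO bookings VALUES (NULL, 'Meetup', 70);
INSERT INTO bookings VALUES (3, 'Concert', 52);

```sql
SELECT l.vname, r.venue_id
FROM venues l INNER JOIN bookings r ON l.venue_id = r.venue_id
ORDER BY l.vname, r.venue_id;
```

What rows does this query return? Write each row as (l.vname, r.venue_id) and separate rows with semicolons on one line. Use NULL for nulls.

INNER JOIN keeps only pairs where the ON condition holds.
Matching on l.venue_id = r.venue_id. A NULL in a compared column never satisfies the condition.
- venue_id=2: no matching r row, dropped.
- venue_id=8: 1 matching r row(s), so 1 row(s) emitted.
- venue_id=8: 1 matching r row(s), so 1 row(s) emitted.
- venue_id=2: no matching r row, dropped.
- venue_id=2: no matching r row, dropped.
- venue_id=NULL: no matching r row, dropped.
After projecting and ordering:
l.vname | r.venue_id
HallA | 8
Studio | 8

(HallA, 8); (Studio, 8)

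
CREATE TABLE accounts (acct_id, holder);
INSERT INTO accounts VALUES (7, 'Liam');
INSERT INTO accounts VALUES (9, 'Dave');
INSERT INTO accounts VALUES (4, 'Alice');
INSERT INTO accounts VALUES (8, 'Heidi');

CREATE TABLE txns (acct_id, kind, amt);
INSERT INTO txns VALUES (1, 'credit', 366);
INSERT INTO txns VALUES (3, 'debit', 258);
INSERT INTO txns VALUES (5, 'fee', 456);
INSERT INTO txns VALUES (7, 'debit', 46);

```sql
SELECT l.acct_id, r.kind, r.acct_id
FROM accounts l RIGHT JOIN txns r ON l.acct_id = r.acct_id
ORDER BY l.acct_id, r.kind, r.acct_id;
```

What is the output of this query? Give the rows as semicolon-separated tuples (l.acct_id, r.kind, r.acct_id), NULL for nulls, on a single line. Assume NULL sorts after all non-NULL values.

RIGHT JOIN keeps every row from `txns`; unmatched rows get NULL for `accounts`'s columns.
Matching on l.acct_id = r.acct_id.
- l (acct_id=7) pairs with 1 row(s) of r.
- l (acct_id=9) has no partner in r.
- l (acct_id=4) has no partner in r.
- l (acct_id=8) has no partner in r.
- 3 r row(s) had no l match → kept, l columns NULL.
After projecting and ordering:
l.acct_id | r.kind | r.acct_id
7 | debit | 7
NULL | credit | 1
NULL | debit | 3
NULL | fee | 5

(7, debit, 7); (NULL, credit, 1); (NULL, debit, 3); (NULL, fee, 5)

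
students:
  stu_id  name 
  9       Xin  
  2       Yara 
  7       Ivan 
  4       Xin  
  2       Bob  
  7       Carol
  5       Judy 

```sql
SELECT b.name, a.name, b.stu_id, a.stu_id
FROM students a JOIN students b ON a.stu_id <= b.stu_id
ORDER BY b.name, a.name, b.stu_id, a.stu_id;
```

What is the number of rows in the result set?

INNER JOIN keeps only pairs where the ON condition holds.
Matching on a.stu_id <= b.stu_id.
- a[0] stu_id=9 → 1 match(es) in b → 1 row(s).
- a[1] stu_id=2 → 7 match(es) in b → 7 row(s).
- a[2] stu_id=7 → 3 match(es) in b → 3 row(s).
- a[3] stu_id=4 → 5 match(es) in b → 5 row(s).
- a[4] stu_id=2 → 7 match(es) in b → 7 row(s).
- a[5] stu_id=7 → 3 match(es) in b → 3 row(s).
- a[6] stu_id=5 → 4 match(es) in b → 4 row(s).
Total: 30 rows.

30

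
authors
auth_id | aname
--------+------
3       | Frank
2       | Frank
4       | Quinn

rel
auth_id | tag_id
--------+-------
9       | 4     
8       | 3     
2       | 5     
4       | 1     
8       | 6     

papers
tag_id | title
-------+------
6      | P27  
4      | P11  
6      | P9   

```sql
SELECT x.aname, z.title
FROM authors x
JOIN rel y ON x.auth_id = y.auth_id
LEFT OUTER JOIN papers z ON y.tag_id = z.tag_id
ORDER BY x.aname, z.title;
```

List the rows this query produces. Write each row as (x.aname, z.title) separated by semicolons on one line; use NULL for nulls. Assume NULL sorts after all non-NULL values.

Evaluate left to right. First `authors x INNER JOIN rel y` on auth_id: 2 row(s).
Then LEFT JOIN `papers z` on tag_id: each of those 2 rows is kept; rows whose y.tag_id has no match in z get NULL for z's columns.

(Frank, NULL); (Quinn, NULL)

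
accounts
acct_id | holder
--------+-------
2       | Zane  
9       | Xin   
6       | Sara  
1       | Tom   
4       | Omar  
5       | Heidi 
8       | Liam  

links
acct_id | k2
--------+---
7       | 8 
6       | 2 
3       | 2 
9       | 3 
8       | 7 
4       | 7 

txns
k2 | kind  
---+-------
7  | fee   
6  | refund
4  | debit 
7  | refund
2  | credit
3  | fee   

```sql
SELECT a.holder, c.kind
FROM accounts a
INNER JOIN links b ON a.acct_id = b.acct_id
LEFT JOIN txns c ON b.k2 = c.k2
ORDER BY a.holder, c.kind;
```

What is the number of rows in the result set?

Joins associate left-to-right: accounts INNER JOIN links on acct_id gives 4 intermediate row(s).
Then LEFT JOIN `txns c` on k2: each of those 4 rows is kept; rows whose b.k2 has no match in c get NULL for c's columns.
Result: 6 row(s).

6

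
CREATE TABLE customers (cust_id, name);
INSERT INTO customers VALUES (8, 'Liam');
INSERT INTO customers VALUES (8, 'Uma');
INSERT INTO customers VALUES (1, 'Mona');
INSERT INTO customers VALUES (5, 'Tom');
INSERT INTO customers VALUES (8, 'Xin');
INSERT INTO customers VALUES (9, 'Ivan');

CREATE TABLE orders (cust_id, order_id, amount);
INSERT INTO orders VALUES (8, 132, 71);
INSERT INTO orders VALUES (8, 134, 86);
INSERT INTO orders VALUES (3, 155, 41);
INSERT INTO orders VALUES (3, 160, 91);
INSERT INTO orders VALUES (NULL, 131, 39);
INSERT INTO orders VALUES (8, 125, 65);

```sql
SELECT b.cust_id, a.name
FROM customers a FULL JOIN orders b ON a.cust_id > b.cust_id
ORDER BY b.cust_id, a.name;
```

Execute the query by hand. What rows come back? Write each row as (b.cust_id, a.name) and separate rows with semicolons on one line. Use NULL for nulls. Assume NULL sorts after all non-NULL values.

(3, Ivan); (3, Ivan); (3, Liam); (3, Liam); (3, Tom); (3, Tom); (3, Uma); (3, Uma); (3, Xin); (3, Xin); (8, Ivan); (8, Ivan); (8, Ivan); (NULL, Mona); (NULL, NULL)

FULL OUTER JOIN keeps every row from both sides; unmatched rows get NULL for the other side's columns.
Matching on a.cust_id > b.cust_id. A NULL in a compared column never satisfies the condition.
- cust_id=8: 2 matching b row(s), so 2 row(s) emitted.
- cust_id=8: 2 matching b row(s), so 2 row(s) emitted.
- cust_id=1: no b row matches, row kept with b columns NULL.
- cust_id=5: 2 matching b row(s), so 2 row(s) emitted.
- cust_id=8: 2 matching b row(s), so 2 row(s) emitted.
- cust_id=9: 5 matching b row(s), so 5 row(s) emitted.
- plus 1 unmatched b row(s), each kept with NULL a columns.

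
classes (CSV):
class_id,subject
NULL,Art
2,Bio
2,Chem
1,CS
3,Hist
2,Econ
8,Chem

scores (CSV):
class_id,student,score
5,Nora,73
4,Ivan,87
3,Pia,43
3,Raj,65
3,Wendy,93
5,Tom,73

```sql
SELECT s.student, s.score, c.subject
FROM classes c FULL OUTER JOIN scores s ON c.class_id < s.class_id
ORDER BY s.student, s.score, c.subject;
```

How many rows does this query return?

29

FULL OUTER JOIN keeps every row from both sides; unmatched rows get NULL for the other side's columns.
Matching on c.class_id < s.class_id. A NULL in a compared column never satisfies the condition.
- c (class_id=NULL) has no partner → padded with NULL.
- c (class_id=2) pairs with 6 row(s) of s.
- c (class_id=2) pairs with 6 row(s) of s.
- c (class_id=1) pairs with 6 row(s) of s.
- c (class_id=3) pairs with 3 row(s) of s.
- c (class_id=2) pairs with 6 row(s) of s.
- c (class_id=8) has no partner → padded with NULL.
Total: 27 matched + 2 padded = 29 rows.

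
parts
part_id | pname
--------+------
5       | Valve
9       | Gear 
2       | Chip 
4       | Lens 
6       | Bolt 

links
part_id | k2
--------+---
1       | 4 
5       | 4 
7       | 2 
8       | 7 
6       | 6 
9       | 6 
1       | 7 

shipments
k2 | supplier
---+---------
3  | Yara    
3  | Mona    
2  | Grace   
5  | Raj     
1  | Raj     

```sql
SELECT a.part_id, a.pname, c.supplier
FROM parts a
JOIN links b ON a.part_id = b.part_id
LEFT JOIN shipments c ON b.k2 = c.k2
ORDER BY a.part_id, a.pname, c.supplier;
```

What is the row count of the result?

Step 1 — a INNER JOIN b on part_id → 3 row(s).
Then LEFT JOIN `shipments c` on k2: each of those 3 rows is kept; rows whose b.k2 has no match in c get NULL for c's columns.
Result: 3 row(s).

3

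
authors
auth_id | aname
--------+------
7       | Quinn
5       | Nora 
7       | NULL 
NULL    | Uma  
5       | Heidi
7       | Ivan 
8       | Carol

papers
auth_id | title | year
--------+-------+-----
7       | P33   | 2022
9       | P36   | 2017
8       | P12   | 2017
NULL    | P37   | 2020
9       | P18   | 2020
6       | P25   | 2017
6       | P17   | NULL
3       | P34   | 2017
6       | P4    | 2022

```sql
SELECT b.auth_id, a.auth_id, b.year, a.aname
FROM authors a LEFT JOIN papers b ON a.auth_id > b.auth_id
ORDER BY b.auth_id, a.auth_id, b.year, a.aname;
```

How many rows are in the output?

LEFT JOIN keeps every row from `authors`; unmatched rows get NULL for `papers`'s columns.
Matching on a.auth_id > b.auth_id. A NULL in a compared column never satisfies the condition.
- a (auth_id=7) pairs with 4 row(s) of b.
- a (auth_id=5) pairs with 1 row(s) of b.
- a (auth_id=7) pairs with 4 row(s) of b.
- a (auth_id=NULL) has no partner → padded with NULL.
- a (auth_id=5) pairs with 1 row(s) of b.
- a (auth_id=7) pairs with 4 row(s) of b.
- a (auth_id=8) pairs with 5 row(s) of b.
Total: 19 matched + 1 padded = 20 rows.

20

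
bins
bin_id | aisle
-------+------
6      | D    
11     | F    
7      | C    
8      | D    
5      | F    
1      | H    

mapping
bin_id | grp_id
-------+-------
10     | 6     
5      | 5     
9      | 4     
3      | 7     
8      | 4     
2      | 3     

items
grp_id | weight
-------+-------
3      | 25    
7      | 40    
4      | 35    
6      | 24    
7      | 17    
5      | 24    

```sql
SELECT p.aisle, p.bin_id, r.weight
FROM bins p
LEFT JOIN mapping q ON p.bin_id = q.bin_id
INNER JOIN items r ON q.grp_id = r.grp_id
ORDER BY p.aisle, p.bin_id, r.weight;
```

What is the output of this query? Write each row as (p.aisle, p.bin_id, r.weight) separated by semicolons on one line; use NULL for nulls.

(D, 8, 35); (F, 5, 24)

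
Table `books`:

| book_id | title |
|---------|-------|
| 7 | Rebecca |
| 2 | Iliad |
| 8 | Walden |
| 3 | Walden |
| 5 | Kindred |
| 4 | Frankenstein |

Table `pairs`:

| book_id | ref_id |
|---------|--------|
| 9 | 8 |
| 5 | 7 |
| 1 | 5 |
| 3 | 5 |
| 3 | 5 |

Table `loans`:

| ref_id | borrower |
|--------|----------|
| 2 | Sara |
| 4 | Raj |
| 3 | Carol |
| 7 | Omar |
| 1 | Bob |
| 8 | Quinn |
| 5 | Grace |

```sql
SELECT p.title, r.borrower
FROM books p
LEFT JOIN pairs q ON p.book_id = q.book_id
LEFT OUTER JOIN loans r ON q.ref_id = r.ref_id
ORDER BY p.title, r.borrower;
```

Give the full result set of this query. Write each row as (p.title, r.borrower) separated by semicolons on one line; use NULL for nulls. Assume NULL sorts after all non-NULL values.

Step 1 — p LEFT JOIN q on book_id → 7 row(s).
Then LEFT JOIN `loans r` on ref_id: each of those 7 rows is kept; rows whose q.ref_id has no match in r get NULL for r's columns.

(Frankenstein, NULL); (Iliad, NULL); (Kindred, Omar); (Rebecca, NULL); (Walden, Grace); (Walden, Grace); (Walden, NULL)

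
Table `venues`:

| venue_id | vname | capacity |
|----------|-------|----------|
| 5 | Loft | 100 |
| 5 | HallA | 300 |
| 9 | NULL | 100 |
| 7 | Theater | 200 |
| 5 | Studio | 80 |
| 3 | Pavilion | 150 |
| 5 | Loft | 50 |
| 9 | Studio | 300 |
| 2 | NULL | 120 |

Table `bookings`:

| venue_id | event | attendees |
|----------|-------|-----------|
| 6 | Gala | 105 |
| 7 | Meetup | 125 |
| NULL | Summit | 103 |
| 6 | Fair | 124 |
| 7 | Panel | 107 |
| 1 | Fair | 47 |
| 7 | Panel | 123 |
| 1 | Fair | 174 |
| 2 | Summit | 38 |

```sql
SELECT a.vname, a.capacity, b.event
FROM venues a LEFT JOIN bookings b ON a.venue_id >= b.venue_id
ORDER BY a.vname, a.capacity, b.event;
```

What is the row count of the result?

42

LEFT JOIN keeps every row from `venues`; unmatched rows get NULL for `bookings`'s columns.
Matching on a.venue_id >= b.venue_id. A NULL in a compared column never satisfies the condition.
- a row (venue_id=5): matches 3 b row(s) → 3 output row(s).
- a row (venue_id=5): matches 3 b row(s) → 3 output row(s).
- a row (venue_id=9): matches 8 b row(s) → 8 output row(s).
- a row (venue_id=7): matches 8 b row(s) → 8 output row(s).
- a row (venue_id=5): matches 3 b row(s) → 3 output row(s).
- a row (venue_id=3): matches 3 b row(s) → 3 output row(s).
- a row (venue_id=5): matches 3 b row(s) → 3 output row(s).
- a row (venue_id=9): matches 8 b row(s) → 8 output row(s).
- a row (venue_id=2): matches 3 b row(s) → 3 output row(s).
Total: 42 rows.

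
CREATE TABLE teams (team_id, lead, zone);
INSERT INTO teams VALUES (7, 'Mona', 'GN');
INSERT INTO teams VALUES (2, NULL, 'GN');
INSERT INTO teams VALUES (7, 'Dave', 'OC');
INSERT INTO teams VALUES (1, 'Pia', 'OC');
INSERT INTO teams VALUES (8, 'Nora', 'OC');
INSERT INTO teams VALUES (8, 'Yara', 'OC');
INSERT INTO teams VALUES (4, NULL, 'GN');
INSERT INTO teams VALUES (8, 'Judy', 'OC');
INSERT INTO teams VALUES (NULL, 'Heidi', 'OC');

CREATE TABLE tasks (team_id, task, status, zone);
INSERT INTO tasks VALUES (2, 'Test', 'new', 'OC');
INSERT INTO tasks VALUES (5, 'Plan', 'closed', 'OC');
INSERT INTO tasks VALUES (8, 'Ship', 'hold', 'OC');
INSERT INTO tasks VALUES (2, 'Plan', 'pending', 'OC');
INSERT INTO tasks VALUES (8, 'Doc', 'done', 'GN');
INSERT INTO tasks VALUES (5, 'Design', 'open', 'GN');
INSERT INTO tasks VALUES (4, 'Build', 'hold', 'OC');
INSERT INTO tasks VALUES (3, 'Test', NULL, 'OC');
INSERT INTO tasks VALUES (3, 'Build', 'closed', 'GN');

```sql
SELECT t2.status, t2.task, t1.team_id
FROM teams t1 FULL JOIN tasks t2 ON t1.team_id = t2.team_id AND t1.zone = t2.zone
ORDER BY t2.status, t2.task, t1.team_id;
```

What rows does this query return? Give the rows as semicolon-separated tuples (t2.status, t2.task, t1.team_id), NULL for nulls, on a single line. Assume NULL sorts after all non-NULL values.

(closed, Build, NULL); (closed, Plan, NULL); (done, Doc, NULL); (hold, Build, NULL); (hold, Ship, 8); (hold, Ship, 8); (hold, Ship, 8); (new, Test, NULL); (open, Design, NULL); (pending, Plan, NULL); (NULL, Test, NULL); (NULL, NULL, 1); (NULL, NULL, 2); (NULL, NULL, 4); (NULL, NULL, 7); (NULL, NULL, 7); (NULL, NULL, NULL)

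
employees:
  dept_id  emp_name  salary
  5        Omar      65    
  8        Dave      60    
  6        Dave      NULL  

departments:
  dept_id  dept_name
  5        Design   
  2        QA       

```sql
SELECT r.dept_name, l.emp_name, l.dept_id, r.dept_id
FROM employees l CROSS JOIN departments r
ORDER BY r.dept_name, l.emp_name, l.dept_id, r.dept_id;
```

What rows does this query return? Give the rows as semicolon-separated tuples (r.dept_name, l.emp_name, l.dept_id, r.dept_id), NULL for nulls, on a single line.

(Design, Dave, 6, 5); (Design, Dave, 8, 5); (Design, Omar, 5, 5); (QA, Dave, 6, 2); (QA, Dave, 8, 2); (QA, Omar, 5, 2)

CROSS JOIN pairs every row of `employees` with every row of `departments`: 3 × 2 = 6 rows.
After projecting and ordering:
r.dept_name | l.emp_name | l.dept_id | r.dept_id
Design | Dave | 6 | 5
Design | Dave | 8 | 5
Design | Omar | 5 | 5
QA | Dave | 6 | 2
QA | Dave | 8 | 2
QA | Omar | 5 | 2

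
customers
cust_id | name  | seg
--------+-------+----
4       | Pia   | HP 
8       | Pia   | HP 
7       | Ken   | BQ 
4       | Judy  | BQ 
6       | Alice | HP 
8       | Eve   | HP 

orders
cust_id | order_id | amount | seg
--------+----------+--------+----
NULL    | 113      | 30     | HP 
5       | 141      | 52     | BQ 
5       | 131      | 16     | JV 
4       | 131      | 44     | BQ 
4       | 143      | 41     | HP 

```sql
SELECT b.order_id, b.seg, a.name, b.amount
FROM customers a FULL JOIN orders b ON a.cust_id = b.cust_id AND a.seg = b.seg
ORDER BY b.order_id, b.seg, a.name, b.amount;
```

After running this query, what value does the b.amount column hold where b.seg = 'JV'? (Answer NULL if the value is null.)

16

FULL OUTER JOIN keeps every row from both sides; unmatched rows get NULL for the other side's columns.
Matching on a.cust_id = b.cust_id AND a.seg = b.seg. A NULL in a compared column never satisfies the condition.
- a (cust_id=4, seg=HP) pairs with 1 row(s) of b.
- a (cust_id=8, seg=HP) has no partner → padded with NULL.
- a (cust_id=7, seg=BQ) has no partner → padded with NULL.
- a (cust_id=4, seg=BQ) pairs with 1 row(s) of b.
- a (cust_id=6, seg=HP) has no partner → padded with NULL.
- a (cust_id=8, seg=HP) has no partner → padded with NULL.
- plus 3 unmatched b row(s), each kept with NULL a columns.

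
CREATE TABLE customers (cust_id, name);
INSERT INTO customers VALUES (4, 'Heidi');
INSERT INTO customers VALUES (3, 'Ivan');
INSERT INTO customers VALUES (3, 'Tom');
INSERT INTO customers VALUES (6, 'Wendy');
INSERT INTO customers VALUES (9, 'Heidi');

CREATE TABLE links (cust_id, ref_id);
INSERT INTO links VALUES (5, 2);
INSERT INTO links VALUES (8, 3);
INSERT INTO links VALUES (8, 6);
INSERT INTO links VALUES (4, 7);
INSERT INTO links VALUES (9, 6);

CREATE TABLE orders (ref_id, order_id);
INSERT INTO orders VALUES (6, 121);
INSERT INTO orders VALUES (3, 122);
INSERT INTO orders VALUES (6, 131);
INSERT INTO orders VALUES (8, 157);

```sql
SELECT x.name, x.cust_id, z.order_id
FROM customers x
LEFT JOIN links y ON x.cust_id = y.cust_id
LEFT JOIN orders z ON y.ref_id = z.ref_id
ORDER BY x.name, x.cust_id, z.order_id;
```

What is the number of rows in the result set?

6

Evaluate left to right. First `customers x LEFT JOIN links y` on cust_id: 5 row(s).
Then LEFT JOIN `orders z` on ref_id: each of those 5 rows is kept; rows whose y.ref_id has no match in z get NULL for z's columns.
Result: 6 row(s).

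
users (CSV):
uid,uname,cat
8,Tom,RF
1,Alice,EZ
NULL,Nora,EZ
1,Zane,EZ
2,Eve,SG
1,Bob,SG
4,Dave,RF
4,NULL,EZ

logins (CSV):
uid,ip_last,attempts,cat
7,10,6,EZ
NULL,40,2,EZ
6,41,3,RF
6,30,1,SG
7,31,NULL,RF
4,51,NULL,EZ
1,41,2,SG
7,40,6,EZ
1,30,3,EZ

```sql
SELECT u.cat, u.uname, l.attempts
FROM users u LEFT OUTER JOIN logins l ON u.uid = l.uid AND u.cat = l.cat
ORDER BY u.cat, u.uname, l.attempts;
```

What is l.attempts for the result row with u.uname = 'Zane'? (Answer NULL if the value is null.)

3

LEFT JOIN keeps every row from `users`; unmatched rows get NULL for `logins`'s columns.
Matching on u.uid = l.uid AND u.cat = l.cat. A NULL in a compared column never satisfies the condition.
Matched pairs: 4; unmatched u rows kept: 4.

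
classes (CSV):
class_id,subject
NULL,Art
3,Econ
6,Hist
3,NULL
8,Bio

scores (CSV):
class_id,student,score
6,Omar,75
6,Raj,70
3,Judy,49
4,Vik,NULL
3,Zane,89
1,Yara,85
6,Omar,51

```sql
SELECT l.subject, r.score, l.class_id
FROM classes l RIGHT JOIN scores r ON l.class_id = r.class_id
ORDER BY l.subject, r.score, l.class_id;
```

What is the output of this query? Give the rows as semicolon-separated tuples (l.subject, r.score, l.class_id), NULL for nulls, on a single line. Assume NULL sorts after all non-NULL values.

(Econ, 49, 3); (Econ, 89, 3); (Hist, 51, 6); (Hist, 70, 6); (Hist, 75, 6); (NULL, 49, 3); (NULL, 85, NULL); (NULL, 89, 3); (NULL, NULL, NULL)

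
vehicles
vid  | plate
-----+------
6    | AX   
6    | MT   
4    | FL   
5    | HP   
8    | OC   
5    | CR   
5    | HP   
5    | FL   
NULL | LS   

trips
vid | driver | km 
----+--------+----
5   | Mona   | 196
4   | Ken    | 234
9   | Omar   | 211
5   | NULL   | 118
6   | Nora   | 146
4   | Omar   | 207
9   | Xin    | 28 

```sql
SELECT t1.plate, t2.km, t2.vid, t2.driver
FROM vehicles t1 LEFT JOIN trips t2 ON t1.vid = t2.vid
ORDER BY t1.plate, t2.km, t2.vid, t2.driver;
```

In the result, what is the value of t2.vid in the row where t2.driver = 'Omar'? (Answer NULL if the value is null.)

4

LEFT JOIN keeps every row from `vehicles`; unmatched rows get NULL for `trips`'s columns.
Matching on t1.vid = t2.vid. A NULL in a compared column never satisfies the condition.
- t1[0] vid=6 → 1 match(es) in t2 → 1 row(s).
- t1[1] vid=6 → 1 match(es) in t2 → 1 row(s).
- t1[2] vid=4 → 2 match(es) in t2 → 2 row(s).
- t1[3] vid=5 → 2 match(es) in t2 → 2 row(s).
- t1[4] vid=8 → no match; kept with NULLs on the t2 side.
- t1[5] vid=5 → 2 match(es) in t2 → 2 row(s).
- t1[6] vid=5 → 2 match(es) in t2 → 2 row(s).
- t1[7] vid=5 → 2 match(es) in t2 → 2 row(s).
- t1[8] vid=NULL → no match; kept with NULLs on the t2 side.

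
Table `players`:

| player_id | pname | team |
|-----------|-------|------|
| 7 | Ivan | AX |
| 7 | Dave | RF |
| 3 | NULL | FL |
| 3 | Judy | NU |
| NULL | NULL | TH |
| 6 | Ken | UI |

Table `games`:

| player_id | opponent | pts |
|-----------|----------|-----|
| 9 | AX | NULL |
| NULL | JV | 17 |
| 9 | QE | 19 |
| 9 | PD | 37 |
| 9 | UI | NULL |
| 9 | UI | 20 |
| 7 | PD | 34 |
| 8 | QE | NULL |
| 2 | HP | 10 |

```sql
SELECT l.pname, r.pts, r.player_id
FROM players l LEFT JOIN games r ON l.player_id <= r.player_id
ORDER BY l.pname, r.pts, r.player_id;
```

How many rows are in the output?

36

LEFT JOIN keeps every row from `players`; unmatched rows get NULL for `games`'s columns.
Matching on l.player_id <= r.player_id. A NULL in a compared column never satisfies the condition.
Matched pairs: 35; unmatched l rows kept: 1.
Total: 35 matched + 1 padded = 36 rows.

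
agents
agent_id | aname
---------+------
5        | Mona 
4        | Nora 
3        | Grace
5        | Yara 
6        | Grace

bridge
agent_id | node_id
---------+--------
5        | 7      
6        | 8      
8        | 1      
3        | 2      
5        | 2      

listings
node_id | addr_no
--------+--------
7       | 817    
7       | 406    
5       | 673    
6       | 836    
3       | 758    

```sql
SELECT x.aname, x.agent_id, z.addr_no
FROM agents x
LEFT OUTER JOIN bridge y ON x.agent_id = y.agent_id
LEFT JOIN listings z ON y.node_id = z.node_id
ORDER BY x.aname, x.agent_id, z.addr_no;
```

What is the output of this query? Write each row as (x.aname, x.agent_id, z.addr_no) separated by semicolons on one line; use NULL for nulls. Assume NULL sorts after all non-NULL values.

Step 1 — x LEFT JOIN y on agent_id → 7 row(s).
Then LEFT JOIN `listings z` on node_id: each of those 7 rows is kept; rows whose y.node_id has no match in z get NULL for z's columns.

(Grace, 3, NULL); (Grace, 6, NULL); (Mona, 5, 406); (Mona, 5, 817); (Mona, 5, NULL); (Nora, 4, NULL); (Yara, 5, 406); (Yara, 5, 817); (Yara, 5, NULL)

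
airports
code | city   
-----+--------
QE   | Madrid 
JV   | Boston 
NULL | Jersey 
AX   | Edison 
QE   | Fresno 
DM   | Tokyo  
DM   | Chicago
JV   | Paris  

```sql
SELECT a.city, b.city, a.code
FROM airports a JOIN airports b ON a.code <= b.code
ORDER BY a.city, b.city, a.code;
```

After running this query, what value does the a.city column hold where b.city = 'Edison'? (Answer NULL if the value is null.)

INNER JOIN keeps only pairs where the ON condition holds.
Matching on a.code <= b.code. A NULL in a compared column never satisfies the condition.
Matched pairs: 31.

Edison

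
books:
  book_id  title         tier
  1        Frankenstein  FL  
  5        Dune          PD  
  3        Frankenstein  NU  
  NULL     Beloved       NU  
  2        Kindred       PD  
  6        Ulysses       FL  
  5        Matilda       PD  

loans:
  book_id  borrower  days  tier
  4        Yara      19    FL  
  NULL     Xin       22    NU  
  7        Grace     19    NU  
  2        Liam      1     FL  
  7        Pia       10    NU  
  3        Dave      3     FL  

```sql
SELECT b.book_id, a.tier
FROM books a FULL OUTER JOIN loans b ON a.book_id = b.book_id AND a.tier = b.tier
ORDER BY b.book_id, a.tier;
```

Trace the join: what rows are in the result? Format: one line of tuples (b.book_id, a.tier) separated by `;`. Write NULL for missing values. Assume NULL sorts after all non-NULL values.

FULL OUTER JOIN keeps every row from both sides; unmatched rows get NULL for the other side's columns.
Matching on a.book_id = b.book_id AND a.tier = b.tier. A NULL in a compared column never satisfies the condition.
- a row (book_id=1, tier=FL): no match → kept, b columns NULL.
- a row (book_id=5, tier=PD): no match → kept, b columns NULL.
- a row (book_id=3, tier=NU): no match → kept, b columns NULL.
- a row (book_id=NULL, tier=NU): no match → kept, b columns NULL.
- a row (book_id=2, tier=PD): no match → kept, b columns NULL.
- a row (book_id=6, tier=FL): no match → kept, b columns NULL.
- a row (book_id=5, tier=PD): no match → kept, b columns NULL.
- 6 b row(s) had no a match → kept, a columns NULL.

(2, NULL); (3, NULL); (4, NULL); (7, NULL); (7, NULL); (NULL, FL); (NULL, FL); (NULL, NU); (NULL, NU); (NULL, PD); (NULL, PD); (NULL, PD); (NULL, NULL)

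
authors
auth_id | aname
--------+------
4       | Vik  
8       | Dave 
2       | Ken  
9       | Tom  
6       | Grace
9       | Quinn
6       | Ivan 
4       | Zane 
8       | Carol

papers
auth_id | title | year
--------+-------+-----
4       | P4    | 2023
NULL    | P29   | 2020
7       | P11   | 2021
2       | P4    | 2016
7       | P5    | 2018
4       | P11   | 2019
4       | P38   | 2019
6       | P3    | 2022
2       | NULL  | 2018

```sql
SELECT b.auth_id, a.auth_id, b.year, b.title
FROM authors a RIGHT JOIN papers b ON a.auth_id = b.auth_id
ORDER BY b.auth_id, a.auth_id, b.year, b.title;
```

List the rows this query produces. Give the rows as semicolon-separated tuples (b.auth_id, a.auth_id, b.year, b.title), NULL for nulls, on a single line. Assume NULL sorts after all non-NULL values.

(2, 2, 2016, P4); (2, 2, 2018, NULL); (4, 4, 2019, P11); (4, 4, 2019, P11); (4, 4, 2019, P38); (4, 4, 2019, P38); (4, 4, 2023, P4); (4, 4, 2023, P4); (6, 6, 2022, P3); (6, 6, 2022, P3); (7, NULL, 2018, P5); (7, NULL, 2021, P11); (NULL, NULL, 2020, P29)

RIGHT JOIN keeps every row from `papers`; unmatched rows get NULL for `authors`'s columns.
Matching on a.auth_id = b.auth_id. A NULL in a compared column never satisfies the condition.
- a (auth_id=4) pairs with 3 row(s) of b.
- a (auth_id=8) has no partner in b.
- a (auth_id=2) pairs with 2 row(s) of b.
- a (auth_id=9) has no partner in b.
- a (auth_id=6) pairs with 1 row(s) of b.
- a (auth_id=9) has no partner in b.
- a (auth_id=6) pairs with 1 row(s) of b.
- a (auth_id=4) pairs with 3 row(s) of b.
- a (auth_id=8) has no partner in b.
- 3 row(s) from b found no a partner → padded with NULL.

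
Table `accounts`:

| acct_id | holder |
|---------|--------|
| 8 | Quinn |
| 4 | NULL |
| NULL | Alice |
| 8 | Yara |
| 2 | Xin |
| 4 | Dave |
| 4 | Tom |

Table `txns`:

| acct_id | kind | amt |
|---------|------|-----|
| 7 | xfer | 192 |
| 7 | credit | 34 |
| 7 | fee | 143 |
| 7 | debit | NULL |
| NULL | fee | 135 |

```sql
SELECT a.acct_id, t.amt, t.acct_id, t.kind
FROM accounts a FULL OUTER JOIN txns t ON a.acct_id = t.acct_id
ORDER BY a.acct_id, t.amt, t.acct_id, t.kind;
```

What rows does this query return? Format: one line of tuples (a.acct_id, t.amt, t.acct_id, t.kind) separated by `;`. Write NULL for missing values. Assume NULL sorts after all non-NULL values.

(2, NULL, NULL, NULL); (4, NULL, NULL, NULL); (4, NULL, NULL, NULL); (4, NULL, NULL, NULL); (8, NULL, NULL, NULL); (8, NULL, NULL, NULL); (NULL, 34, 7, credit); (NULL, 135, NULL, fee); (NULL, 143, 7, fee); (NULL, 192, 7, xfer); (NULL, NULL, 7, debit); (NULL, NULL, NULL, NULL)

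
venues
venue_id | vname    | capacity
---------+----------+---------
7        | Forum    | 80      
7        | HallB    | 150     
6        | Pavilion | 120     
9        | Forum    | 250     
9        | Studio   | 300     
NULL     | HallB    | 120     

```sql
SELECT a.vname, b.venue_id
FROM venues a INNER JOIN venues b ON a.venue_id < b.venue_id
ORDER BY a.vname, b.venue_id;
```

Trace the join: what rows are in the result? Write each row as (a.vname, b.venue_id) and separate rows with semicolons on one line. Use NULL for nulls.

INNER JOIN keeps only pairs where the ON condition holds.
Matching on a.venue_id < b.venue_id. A NULL in a compared column never satisfies the condition.
- a row (venue_id=7): matches 2 b row(s) → 2 output row(s).
- a row (venue_id=7): matches 2 b row(s) → 2 output row(s).
- a row (venue_id=6): matches 4 b row(s) → 4 output row(s).
- a row (venue_id=9): no match → dropped.
- a row (venue_id=9): no match → dropped.
- a row (venue_id=NULL): no match → dropped.
After projecting and ordering:
a.vname | b.venue_id
Forum | 9
Forum | 9
HallB | 9
HallB | 9
Pavilion | 7
Pavilion | 7
Pavilion | 9
Pavilion | 9

(Forum, 9); (Forum, 9); (HallB, 9); (HallB, 9); (Pavilion, 7); (Pavilion, 7); (Pavilion, 9); (Pavilion, 9)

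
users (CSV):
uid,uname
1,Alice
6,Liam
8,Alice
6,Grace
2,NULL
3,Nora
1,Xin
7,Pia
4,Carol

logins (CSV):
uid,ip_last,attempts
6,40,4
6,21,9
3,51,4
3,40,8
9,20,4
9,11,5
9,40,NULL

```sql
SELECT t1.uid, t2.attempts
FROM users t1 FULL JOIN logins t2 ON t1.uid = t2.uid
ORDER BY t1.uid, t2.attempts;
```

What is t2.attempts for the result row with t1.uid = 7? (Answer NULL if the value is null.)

FULL OUTER JOIN keeps every row from both sides; unmatched rows get NULL for the other side's columns.
Matching on t1.uid = t2.uid.
- t1 row (uid=1): no match → kept, t2 columns NULL.
- t1 row (uid=6): matches 2 t2 row(s) → 2 output row(s).
- t1 row (uid=8): no match → kept, t2 columns NULL.
- t1 row (uid=6): matches 2 t2 row(s) → 2 output row(s).
- t1 row (uid=2): no match → kept, t2 columns NULL.
- t1 row (uid=3): matches 2 t2 row(s) → 2 output row(s).
- t1 row (uid=1): no match → kept, t2 columns NULL.
- t1 row (uid=7): no match → kept, t2 columns NULL.
- t1 row (uid=4): no match → kept, t2 columns NULL.
- 3 t2 row(s) had no t1 match → kept, t1 columns NULL.

NULL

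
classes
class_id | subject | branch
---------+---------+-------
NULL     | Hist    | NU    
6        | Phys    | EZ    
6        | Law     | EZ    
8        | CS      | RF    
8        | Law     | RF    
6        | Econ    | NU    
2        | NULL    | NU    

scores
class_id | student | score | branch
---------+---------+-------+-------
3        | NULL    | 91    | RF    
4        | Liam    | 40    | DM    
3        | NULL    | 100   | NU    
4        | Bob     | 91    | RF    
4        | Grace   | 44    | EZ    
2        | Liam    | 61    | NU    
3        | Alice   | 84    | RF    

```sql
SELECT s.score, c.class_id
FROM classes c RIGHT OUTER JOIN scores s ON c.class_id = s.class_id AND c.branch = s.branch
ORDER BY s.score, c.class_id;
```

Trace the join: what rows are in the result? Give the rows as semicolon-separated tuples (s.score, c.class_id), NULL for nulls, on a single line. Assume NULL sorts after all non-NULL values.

RIGHT JOIN keeps every row from `scores`; unmatched rows get NULL for `classes`'s columns.
Matching on c.class_id = s.class_id AND c.branch = s.branch. A NULL in a compared column never satisfies the condition.
- class_id=NULL, branch=NU: no matching s row.
- class_id=6, branch=EZ: no matching s row.
- class_id=6, branch=EZ: no matching s row.
- class_id=8, branch=RF: no matching s row.
- class_id=8, branch=RF: no matching s row.
- class_id=6, branch=NU: no matching s row.
- class_id=2, branch=NU: 1 matching s row(s), so 1 row(s) emitted.
- 6 row(s) from s found no c partner → padded with NULL.
After projecting and ordering:
s.score | c.class_id
40 | NULL
44 | NULL
61 | 2
84 | NULL
91 | NULL
91 | NULL
100 | NULL

(40, NULL); (44, NULL); (61, 2); (84, NULL); (91, NULL); (91, NULL); (100, NULL)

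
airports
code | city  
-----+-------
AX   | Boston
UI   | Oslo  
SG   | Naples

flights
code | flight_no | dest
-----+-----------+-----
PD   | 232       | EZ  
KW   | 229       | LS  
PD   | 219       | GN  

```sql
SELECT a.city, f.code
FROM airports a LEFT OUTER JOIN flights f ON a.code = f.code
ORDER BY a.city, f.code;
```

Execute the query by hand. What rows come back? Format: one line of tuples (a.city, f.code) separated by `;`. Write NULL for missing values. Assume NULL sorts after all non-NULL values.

(Boston, NULL); (Naples, NULL); (Oslo, NULL)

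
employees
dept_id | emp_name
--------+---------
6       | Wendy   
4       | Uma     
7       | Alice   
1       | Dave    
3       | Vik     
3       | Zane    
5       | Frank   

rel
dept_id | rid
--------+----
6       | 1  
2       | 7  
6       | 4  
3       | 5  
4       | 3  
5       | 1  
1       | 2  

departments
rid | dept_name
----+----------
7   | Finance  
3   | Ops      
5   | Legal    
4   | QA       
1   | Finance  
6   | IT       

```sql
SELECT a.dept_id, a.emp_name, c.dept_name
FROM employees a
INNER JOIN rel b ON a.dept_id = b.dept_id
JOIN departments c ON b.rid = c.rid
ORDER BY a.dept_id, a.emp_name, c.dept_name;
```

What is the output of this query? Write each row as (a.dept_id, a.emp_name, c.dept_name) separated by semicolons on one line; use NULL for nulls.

Joins associate left-to-right: employees INNER JOIN rel on dept_id gives 7 intermediate row(s).
Then INNER JOIN `departments c` on rid: keep only rows whose b.rid appears in c.

(3, Vik, Legal); (3, Zane, Legal); (4, Uma, Ops); (5, Frank, Finance); (6, Wendy, Finance); (6, Wendy, QA)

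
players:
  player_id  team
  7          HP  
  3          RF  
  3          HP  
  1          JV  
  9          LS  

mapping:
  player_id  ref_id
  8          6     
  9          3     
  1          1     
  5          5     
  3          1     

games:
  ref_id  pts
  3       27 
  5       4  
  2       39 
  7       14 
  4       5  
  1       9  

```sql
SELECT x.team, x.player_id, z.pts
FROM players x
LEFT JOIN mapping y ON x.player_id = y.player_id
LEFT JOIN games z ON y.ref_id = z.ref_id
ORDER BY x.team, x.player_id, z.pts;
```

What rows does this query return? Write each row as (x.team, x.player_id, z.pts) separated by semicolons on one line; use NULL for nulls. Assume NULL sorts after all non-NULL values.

(HP, 3, 9); (HP, 7, NULL); (JV, 1, 9); (LS, 9, 27); (RF, 3, 9)

Joins associate left-to-right: players LEFT JOIN mapping on player_id gives 5 intermediate row(s).
Then LEFT JOIN `games z` on ref_id: each of those 5 rows is kept; rows whose y.ref_id has no match in z get NULL for z's columns.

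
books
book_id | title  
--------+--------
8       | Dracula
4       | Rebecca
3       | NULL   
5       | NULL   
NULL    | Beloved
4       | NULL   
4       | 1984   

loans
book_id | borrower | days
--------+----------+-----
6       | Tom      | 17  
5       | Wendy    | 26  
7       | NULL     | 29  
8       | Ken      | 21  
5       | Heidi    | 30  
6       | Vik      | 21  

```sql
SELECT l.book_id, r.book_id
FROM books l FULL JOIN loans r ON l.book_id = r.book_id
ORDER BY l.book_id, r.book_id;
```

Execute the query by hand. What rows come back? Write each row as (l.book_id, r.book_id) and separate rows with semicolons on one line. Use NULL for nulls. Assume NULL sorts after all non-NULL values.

FULL OUTER JOIN keeps every row from both sides; unmatched rows get NULL for the other side's columns.
Matching on l.book_id = r.book_id. A NULL in a compared column never satisfies the condition.
Matched pairs: 3; unmatched l rows kept: 5; unmatched r rows kept: 3.

(3, NULL); (4, NULL); (4, NULL); (4, NULL); (5, 5); (5, 5); (8, 8); (NULL, 6); (NULL, 6); (NULL, 7); (NULL, NULL)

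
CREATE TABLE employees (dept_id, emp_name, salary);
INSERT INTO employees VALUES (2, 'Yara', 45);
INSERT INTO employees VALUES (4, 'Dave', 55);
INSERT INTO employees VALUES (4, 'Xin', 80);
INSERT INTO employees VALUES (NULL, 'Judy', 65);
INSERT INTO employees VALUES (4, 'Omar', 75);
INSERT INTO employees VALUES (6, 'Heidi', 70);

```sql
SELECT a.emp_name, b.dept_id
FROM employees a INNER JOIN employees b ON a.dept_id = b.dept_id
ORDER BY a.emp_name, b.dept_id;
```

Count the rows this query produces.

INNER JOIN keeps only pairs where the ON condition holds.
Matching on a.dept_id = b.dept_id. A NULL in a compared column never satisfies the condition.
- dept_id=2: 1 matching b row(s), so 1 row(s) emitted.
- dept_id=4: 3 matching b row(s), so 3 row(s) emitted.
- dept_id=4: 3 matching b row(s), so 3 row(s) emitted.
- dept_id=NULL: no matching b row, dropped.
- dept_id=4: 3 matching b row(s), so 3 row(s) emitted.
- dept_id=6: 1 matching b row(s), so 1 row(s) emitted.
Total: 11 rows.

11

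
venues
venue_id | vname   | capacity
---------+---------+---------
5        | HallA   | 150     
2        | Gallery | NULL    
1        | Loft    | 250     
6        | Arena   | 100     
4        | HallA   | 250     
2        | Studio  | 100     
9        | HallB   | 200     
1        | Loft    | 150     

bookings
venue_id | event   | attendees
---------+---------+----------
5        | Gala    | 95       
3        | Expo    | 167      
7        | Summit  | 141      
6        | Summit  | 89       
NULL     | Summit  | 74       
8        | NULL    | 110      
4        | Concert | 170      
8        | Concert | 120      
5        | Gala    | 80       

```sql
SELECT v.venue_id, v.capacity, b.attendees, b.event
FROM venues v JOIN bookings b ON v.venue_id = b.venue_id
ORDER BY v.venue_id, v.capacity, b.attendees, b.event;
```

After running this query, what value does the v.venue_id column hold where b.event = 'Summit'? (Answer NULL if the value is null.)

6

INNER JOIN keeps only pairs where the ON condition holds.
Matching on v.venue_id = b.venue_id. A NULL in a compared column never satisfies the condition.
Matched pairs: 4.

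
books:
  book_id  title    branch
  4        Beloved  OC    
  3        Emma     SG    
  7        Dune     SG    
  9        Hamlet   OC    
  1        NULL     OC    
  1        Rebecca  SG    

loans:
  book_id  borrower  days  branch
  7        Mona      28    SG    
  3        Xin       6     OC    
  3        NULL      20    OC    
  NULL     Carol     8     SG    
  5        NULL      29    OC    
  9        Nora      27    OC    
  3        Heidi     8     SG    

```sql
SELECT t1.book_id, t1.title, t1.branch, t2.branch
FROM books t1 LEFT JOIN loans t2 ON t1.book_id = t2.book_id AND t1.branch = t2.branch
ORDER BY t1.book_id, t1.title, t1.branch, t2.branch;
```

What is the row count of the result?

LEFT JOIN keeps every row from `books`; unmatched rows get NULL for `loans`'s columns.
Matching on t1.book_id = t2.book_id AND t1.branch = t2.branch. A NULL in a compared column never satisfies the condition.
Matched pairs: 3; unmatched t1 rows kept: 3.
Total: 3 matched + 3 padded = 6 rows.

6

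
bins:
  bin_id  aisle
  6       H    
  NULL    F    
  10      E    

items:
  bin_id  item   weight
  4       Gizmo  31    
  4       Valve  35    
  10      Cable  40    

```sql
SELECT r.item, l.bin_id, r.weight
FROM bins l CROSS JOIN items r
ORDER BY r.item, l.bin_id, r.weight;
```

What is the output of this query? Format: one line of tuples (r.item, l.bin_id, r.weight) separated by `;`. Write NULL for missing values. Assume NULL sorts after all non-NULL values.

CROSS JOIN pairs every row of `bins` with every row of `items`: 3 × 3 = 9 rows.
After projecting and ordering:
r.item | l.bin_id | r.weight
Cable | 6 | 40
Cable | 10 | 40
Cable | NULL | 40
Gizmo | 6 | 31
Gizmo | 10 | 31
Gizmo | NULL | 31
Valve | 6 | 35
Valve | 10 | 35
Valve | NULL | 35

(Cable, 6, 40); (Cable, 10, 40); (Cable, NULL, 40); (Gizmo, 6, 31); (Gizmo, 10, 31); (Gizmo, NULL, 31); (Valve, 6, 35); (Valve, 10, 35); (Valve, NULL, 35)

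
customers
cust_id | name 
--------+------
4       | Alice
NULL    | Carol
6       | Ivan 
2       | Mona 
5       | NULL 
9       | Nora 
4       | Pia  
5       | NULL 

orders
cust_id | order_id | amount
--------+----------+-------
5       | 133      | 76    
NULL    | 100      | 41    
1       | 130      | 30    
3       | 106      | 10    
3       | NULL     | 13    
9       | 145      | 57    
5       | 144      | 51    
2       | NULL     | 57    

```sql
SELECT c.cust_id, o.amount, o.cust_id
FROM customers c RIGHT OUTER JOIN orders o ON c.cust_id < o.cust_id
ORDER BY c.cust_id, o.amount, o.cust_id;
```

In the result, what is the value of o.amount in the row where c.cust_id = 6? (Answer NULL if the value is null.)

57

RIGHT JOIN keeps every row from `orders`; unmatched rows get NULL for `customers`'s columns.
Matching on c.cust_id < o.cust_id. A NULL in a compared column never satisfies the condition.
- c[0] cust_id=4 → 3 match(es) in o → 3 row(s).
- c[1] cust_id=NULL → no match.
- c[2] cust_id=6 → 1 match(es) in o → 1 row(s).
- c[3] cust_id=2 → 5 match(es) in o → 5 row(s).
- c[4] cust_id=5 → 1 match(es) in o → 1 row(s).
- c[5] cust_id=9 → no match.
- c[6] cust_id=4 → 3 match(es) in o → 3 row(s).
- c[7] cust_id=5 → 1 match(es) in o → 1 row(s).
- 3 row(s) from o found no c partner → padded with NULL.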